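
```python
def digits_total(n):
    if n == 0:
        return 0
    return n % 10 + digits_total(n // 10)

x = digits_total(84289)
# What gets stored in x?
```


digits_total(84289)
= 9 + digits_total(8428)
= 9 + 8 + digits_total(842)
= 9 + 8 + 2 + digits_total(84)
= 9 + 8 + 2 + 4 + digits_total(8)
= 9 + 8 + 2 + 4 + 8 + digits_total(0)
= 9 + 8 + 2 + 4 + 8 + 0
= 31


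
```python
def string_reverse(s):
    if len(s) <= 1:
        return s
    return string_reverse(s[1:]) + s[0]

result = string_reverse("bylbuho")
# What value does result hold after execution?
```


string_reverse("bylbuho")
= string_reverse("ylbuho") + "b"
= string_reverse("lbuho") + "y" + "b"
= string_reverse("buho") + "l" + "y" + "b"
= string_reverse("uho") + "b" + "l" + "y" + "b"
= string_reverse("ho") + "u" + "b" + "l" + "y" + "b"
= string_reverse("o") + "h" + "u" + "b" + "l" + "y" + "b"
= "o" + "h" + "u" + "b" + "l" + "y" + "b"
= "ohublyb"


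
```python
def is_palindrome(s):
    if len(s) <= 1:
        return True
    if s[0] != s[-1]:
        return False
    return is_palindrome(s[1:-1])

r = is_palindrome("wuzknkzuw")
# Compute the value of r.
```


is_palindrome("wuzknkzuw")
"wuzknkzuw": s[0]='w' == s[-1]='w' -> is_palindrome("uzknkzu")
"uzknkzu": s[0]='u' == s[-1]='u' -> is_palindrome("zknkz")
"zknkz": s[0]='z' == s[-1]='z' -> is_palindrome("knk")
"knk": s[0]='k' == s[-1]='k' -> is_palindrome("n")
"n": len <= 1 -> True
= True


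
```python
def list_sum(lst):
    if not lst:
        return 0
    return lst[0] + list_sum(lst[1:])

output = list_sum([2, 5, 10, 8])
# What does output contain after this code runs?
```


list_sum([2, 5, 10, 8])
= 2 + list_sum([5, 10, 8])
= 2 + 5 + list_sum([10, 8])
= 2 + 5 + 10 + list_sum([8])
= 2 + 5 + 10 + 8 + list_sum([])
= 2 + 5 + 10 + 8 + 0
= 25


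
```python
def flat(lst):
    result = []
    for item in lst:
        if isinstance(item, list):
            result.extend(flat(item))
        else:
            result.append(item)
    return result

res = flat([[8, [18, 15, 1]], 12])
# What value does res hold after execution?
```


flat([[8, [18, 15, 1]], 12])
Processing each element:
  [8, [18, 15, 1]] is a list -> flat recursively -> [8, 18, 15, 1]
  12 is not a list -> append 12
= [8, 18, 15, 1, 12]


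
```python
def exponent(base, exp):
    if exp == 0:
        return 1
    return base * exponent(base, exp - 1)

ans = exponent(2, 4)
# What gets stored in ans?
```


exponent(2, 4)
= 2 * exponent(2, 3)
= 2 * 2 * exponent(2, 2)
= 2 * 2 * 2 * exponent(2, 1)
= 2 * 2 * 2 * 2 * exponent(2, 0)
= 2 * 2 * 2 * 2 * 1
= 16


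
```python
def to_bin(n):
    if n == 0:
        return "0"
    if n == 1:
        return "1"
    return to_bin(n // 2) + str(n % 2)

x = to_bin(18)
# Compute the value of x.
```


to_bin(18)
= to_bin(9) + "0"
= to_bin(4) + "1" + "0"
= to_bin(2) + "0" + "1" + "0"
= to_bin(1) + "0" + "0" + "1" + "0"
= "1" + "0" + "0" + "1" + "0"
= "10010"


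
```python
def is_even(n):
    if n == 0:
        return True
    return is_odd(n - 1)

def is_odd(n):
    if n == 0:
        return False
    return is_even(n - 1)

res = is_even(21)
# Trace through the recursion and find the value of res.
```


is_even(21)
= is_odd(20)
= is_even(19)
= is_odd(18)
= is_even(17)
= is_odd(16)
= is_even(15)
= is_odd(14)
= is_even(13)
= is_odd(12)
= is_even(11)
= is_odd(10)
= is_even(9)
= is_odd(8)
= is_even(7)
= is_odd(6)
= is_even(5)
= is_odd(4)
= is_even(3)
= is_odd(2)
= is_even(1)
= is_odd(0)
n == 0: return False
= False


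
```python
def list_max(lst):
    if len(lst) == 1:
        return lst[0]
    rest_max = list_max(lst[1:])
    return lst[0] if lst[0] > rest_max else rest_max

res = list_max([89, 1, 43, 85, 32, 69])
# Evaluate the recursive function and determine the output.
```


list_max([89, 1, 43, 85, 32, 69])
= compare 89 with list_max([1, 43, 85, 32, 69])
= compare 1 with list_max([43, 85, 32, 69])
= compare 43 with list_max([85, 32, 69])
= compare 85 with list_max([32, 69])
= compare 32 with list_max([69])
Base: list_max([69]) = 69
compare 32 with 69: max = 69
compare 85 with 69: max = 85
compare 43 with 85: max = 85
compare 1 with 85: max = 85
compare 89 with 85: max = 89
= 89


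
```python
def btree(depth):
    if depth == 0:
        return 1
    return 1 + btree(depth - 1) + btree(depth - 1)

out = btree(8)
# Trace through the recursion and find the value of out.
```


btree(8)
= 1 + btree(7) + btree(7)
= 1 + 2 * btree(7)
btree(k) = 2^(k+1) - 1
btree(0) = 1
btree(1) = 3
btree(2) = 7
btree(3) = 15
btree(4) = 31
btree(8) = 2^9 - 1 = 511


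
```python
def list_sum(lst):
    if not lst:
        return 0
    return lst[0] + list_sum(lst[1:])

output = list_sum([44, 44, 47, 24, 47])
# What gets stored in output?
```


list_sum([44, 44, 47, 24, 47])
= 44 + list_sum([44, 47, 24, 47])
= 44 + 44 + list_sum([47, 24, 47])
= 44 + 44 + 47 + list_sum([24, 47])
= 44 + 44 + 47 + 24 + list_sum([47])
= 44 + 44 + 47 + 24 + 47 + list_sum([])
= 44 + 44 + 47 + 24 + 47 + 0
= 206


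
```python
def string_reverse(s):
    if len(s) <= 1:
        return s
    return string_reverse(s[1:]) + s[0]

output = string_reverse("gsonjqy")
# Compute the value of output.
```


string_reverse("gsonjqy")
= string_reverse("sonjqy") + "g"
= string_reverse("onjqy") + "s" + "g"
= string_reverse("njqy") + "o" + "s" + "g"
= string_reverse("jqy") + "n" + "o" + "s" + "g"
= string_reverse("qy") + "j" + "n" + "o" + "s" + "g"
= string_reverse("y") + "q" + "j" + "n" + "o" + "s" + "g"
= "y" + "q" + "j" + "n" + "o" + "s" + "g"
= "yqjnosg"


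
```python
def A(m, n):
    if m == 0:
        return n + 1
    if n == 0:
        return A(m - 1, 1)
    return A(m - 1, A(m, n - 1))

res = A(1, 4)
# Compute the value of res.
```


A(1, 4)
= A(0, A(1, 3))
First compute A(1, 3) = 5
= A(0, 5)
= 6


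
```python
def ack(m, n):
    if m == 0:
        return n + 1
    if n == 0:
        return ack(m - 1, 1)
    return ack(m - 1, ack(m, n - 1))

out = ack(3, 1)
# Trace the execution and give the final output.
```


ack(3, 1)
= ack(2, ack(3, 0))
First compute ack(3, 0) = 5
= ack(2, 5)
= 13


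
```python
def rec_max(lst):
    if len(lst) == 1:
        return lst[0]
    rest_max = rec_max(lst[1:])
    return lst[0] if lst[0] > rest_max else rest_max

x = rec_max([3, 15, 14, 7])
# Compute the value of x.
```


rec_max([3, 15, 14, 7])
= compare 3 with rec_max([15, 14, 7])
= compare 15 with rec_max([14, 7])
= compare 14 with rec_max([7])
Base: rec_max([7]) = 7
compare 14 with 7: max = 14
compare 15 with 14: max = 15
compare 3 with 15: max = 15
= 15


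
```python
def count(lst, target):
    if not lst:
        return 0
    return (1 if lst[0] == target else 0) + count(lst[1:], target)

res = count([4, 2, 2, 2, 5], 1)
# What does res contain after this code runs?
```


count([4, 2, 2, 2, 5], 1)
lst[0]=4 != 1: 0 + count([2, 2, 2, 5], 1)
lst[0]=2 != 1: 0 + count([2, 2, 5], 1)
lst[0]=2 != 1: 0 + count([2, 5], 1)
lst[0]=2 != 1: 0 + count([5], 1)
lst[0]=5 != 1: 0 + count([], 1)
= 0


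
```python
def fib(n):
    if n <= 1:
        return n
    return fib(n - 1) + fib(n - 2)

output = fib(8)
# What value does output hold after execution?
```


fib(8)
= fib(7) + fib(6)
= (fib(6) + fib(5)) + fib(6)
Computing bottom-up: fib(0)=0, fib(1)=1, fib(2)=1, fib(3)=2, fib(4)=3, fib(5)=5, fib(6)=8, fib(7)=13, fib(8)=21
= 21


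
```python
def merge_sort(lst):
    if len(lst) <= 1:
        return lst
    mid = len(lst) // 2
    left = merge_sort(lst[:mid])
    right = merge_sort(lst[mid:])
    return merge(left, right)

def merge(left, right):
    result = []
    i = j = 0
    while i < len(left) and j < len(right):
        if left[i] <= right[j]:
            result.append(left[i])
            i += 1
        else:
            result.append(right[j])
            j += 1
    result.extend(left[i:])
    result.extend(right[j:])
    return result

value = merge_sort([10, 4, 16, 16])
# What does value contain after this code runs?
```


merge_sort([10, 4, 16, 16])
Split into [10, 4] and [16, 16]
Left sorted: [4, 10]
Right sorted: [16, 16]
Merge [4, 10] and [16, 16]
= [4, 10, 16, 16]


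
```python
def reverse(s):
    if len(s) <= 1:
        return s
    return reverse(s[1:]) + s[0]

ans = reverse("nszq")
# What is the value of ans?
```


reverse("nszq")
= reverse("szq") + "n"
= reverse("zq") + "s" + "n"
= reverse("q") + "z" + "s" + "n"
= "q" + "z" + "s" + "n"
= "qzsn"


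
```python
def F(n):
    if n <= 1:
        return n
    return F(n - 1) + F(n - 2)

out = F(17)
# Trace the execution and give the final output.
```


F(17)
= F(16) + F(15)
= (F(15) + F(14)) + F(15)
Computing bottom-up: F(0)=0, F(1)=1, F(2)=1, F(3)=2, F(4)=3, F(5)=5, F(6)=8, F(7)=13, F(8)=21, F(9)=34, F(10)=55, F(11)=89, F(12)=144, F(13)=233, F(14)=377, F(15)=610, F(16)=987, F(17)=1597
= 1597


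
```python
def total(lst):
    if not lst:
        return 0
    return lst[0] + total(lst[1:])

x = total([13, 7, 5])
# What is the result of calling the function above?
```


total([13, 7, 5])
= 13 + total([7, 5])
= 13 + 7 + total([5])
= 13 + 7 + 5 + total([])
= 13 + 7 + 5 + 0
= 25


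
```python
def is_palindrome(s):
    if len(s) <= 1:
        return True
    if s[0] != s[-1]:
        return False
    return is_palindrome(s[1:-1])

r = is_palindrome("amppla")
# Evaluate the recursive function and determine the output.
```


is_palindrome("amppla")
"amppla": s[0]='a' == s[-1]='a' -> is_palindrome("mppl")
"mppl": s[0]='m' != s[-1]='l' -> False
= False


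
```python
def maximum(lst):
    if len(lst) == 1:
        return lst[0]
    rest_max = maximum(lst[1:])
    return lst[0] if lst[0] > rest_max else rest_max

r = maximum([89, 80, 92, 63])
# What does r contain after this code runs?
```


maximum([89, 80, 92, 63])
= compare 89 with maximum([80, 92, 63])
= compare 80 with maximum([92, 63])
= compare 92 with maximum([63])
Base: maximum([63]) = 63
compare 92 with 63: max = 92
compare 80 with 92: max = 92
compare 89 with 92: max = 92
= 92


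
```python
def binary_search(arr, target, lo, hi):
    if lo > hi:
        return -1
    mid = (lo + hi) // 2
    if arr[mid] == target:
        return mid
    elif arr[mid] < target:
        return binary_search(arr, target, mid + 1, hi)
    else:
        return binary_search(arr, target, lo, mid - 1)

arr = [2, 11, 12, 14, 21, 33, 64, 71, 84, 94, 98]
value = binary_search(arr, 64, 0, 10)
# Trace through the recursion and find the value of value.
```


binary_search(arr, 64, 0, 10)
lo=0, hi=10, mid=5, arr[mid]=33
33 < 64, search right half
lo=6, hi=10, mid=8, arr[mid]=84
84 > 64, search left half
lo=6, hi=7, mid=6, arr[mid]=64
arr[6] == 64, found at index 6
= 6


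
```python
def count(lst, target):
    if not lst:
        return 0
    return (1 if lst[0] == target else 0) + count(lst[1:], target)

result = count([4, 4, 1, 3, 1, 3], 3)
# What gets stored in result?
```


count([4, 4, 1, 3, 1, 3], 3)
lst[0]=4 != 3: 0 + count([4, 1, 3, 1, 3], 3)
lst[0]=4 != 3: 0 + count([1, 3, 1, 3], 3)
lst[0]=1 != 3: 0 + count([3, 1, 3], 3)
lst[0]=3 == 3: 1 + count([1, 3], 3)
lst[0]=1 != 3: 0 + count([3], 3)
lst[0]=3 == 3: 1 + count([], 3)
= 2


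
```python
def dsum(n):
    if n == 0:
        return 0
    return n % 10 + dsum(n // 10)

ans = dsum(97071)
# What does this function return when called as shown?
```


dsum(97071)
= 1 + dsum(9707)
= 1 + 7 + dsum(970)
= 1 + 7 + 0 + dsum(97)
= 1 + 7 + 0 + 7 + dsum(9)
= 1 + 7 + 0 + 7 + 9 + dsum(0)
= 1 + 7 + 0 + 7 + 9 + 0
= 24


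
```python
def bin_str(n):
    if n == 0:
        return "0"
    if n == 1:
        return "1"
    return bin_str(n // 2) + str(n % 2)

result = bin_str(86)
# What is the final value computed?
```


bin_str(86)
= bin_str(43) + "0"
= bin_str(21) + "1" + "0"
= bin_str(10) + "1" + "1" + "0"
= bin_str(5) + "0" + "1" + "1" + "0"
= bin_str(2) + "1" + "0" + "1" + "1" + "0"
= bin_str(1) + "0" + "1" + "0" + "1" + "1" + "0"
= "1" + "0" + "1" + "0" + "1" + "1" + "0"
= "1010110"


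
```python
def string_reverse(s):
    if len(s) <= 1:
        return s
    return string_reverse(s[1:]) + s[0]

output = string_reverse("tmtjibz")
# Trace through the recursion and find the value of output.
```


string_reverse("tmtjibz")
= string_reverse("mtjibz") + "t"
= string_reverse("tjibz") + "m" + "t"
= string_reverse("jibz") + "t" + "m" + "t"
= string_reverse("ibz") + "j" + "t" + "m" + "t"
= string_reverse("bz") + "i" + "j" + "t" + "m" + "t"
= string_reverse("z") + "b" + "i" + "j" + "t" + "m" + "t"
= "z" + "b" + "i" + "j" + "t" + "m" + "t"
= "zbijtmt"


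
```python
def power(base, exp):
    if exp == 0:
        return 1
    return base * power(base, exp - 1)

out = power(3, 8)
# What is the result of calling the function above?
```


power(3, 8)
= 3 * power(3, 7)
= 3 * 3 * power(3, 6)
= 3 * 3 * 3 * power(3, 5)
= 3 * 3 * 3 * 3 * power(3, 4)
= 3 * 3 * 3 * 3 * 3 * power(3, 3)
= 3 * 3 * 3 * 3 * 3 * 3 * power(3, 2)
= 3 * 3 * 3 * 3 * 3 * 3 * 3 * power(3, 1)
= 3 * 3 * 3 * 3 * 3 * 3 * 3 * 3 * power(3, 0)
= 3 * 3 * 3 * 3 * 3 * 3 * 3 * 3 * 1
= 6561


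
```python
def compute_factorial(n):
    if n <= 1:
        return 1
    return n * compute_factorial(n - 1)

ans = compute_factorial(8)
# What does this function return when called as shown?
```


compute_factorial(8)
= 8 * compute_factorial(7)
= 8 * 7 * compute_factorial(6)
= 8 * 7 * 6 * compute_factorial(5)
= 8 * 7 * 6 * 5 * compute_factorial(4)
= 8 * 7 * 6 * 5 * 4 * compute_factorial(3)
= 8 * 7 * 6 * 5 * 4 * 3 * compute_factorial(2)
= 8 * 7 * 6 * 5 * 4 * 3 * 2 * compute_factorial(1)
= 8 * 7 * 6 * 5 * 4 * 3 * 2 * 1
= 40320


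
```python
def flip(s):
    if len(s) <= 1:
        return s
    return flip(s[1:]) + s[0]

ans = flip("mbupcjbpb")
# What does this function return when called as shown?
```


flip("mbupcjbpb")
= flip("bupcjbpb") + "m"
= flip("upcjbpb") + "b" + "m"
= flip("pcjbpb") + "u" + "b" + "m"
= flip("cjbpb") + "p" + "u" + "b" + "m"
= flip("jbpb") + "c" + "p" + "u" + "b" + "m"
= flip("bpb") + "j" + "c" + "p" + "u" + "b" + "m"
= flip("pb") + "b" + "j" + "c" + "p" + "u" + "b" + "m"
= flip("b") + "p" + "b" + "j" + "c" + "p" + "u" + "b" + "m"
= "b" + "p" + "b" + "j" + "c" + "p" + "u" + "b" + "m"
= "bpbjcpubm"


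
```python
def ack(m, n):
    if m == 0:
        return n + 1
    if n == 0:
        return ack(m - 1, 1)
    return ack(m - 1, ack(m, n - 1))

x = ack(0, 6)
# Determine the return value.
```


ack(0, 6)
m == 0: return 6 + 1 = 7
= 7


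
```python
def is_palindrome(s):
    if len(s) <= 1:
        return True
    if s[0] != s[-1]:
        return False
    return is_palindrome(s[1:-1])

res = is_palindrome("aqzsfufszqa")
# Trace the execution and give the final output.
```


is_palindrome("aqzsfufszqa")
"aqzsfufszqa": s[0]='a' == s[-1]='a' -> is_palindrome("qzsfufszq")
"qzsfufszq": s[0]='q' == s[-1]='q' -> is_palindrome("zsfufsz")
"zsfufsz": s[0]='z' == s[-1]='z' -> is_palindrome("sfufs")
"sfufs": s[0]='s' == s[-1]='s' -> is_palindrome("fuf")
"fuf": s[0]='f' == s[-1]='f' -> is_palindrome("u")
"u": len <= 1 -> True
= True


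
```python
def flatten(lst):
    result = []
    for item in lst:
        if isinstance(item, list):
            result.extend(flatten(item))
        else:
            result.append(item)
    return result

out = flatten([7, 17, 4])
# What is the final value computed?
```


flatten([7, 17, 4])
Processing each element:
  7 is not a list -> append 7
  17 is not a list -> append 17
  4 is not a list -> append 4
= [7, 17, 4]


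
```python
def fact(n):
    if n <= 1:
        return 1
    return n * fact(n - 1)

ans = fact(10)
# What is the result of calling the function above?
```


fact(10)
= 10 * fact(9)
= 10 * 9 * fact(8)
= 10 * 9 * 8 * fact(7)
= 10 * 9 * 8 * 7 * fact(6)
= 10 * 9 * 8 * 7 * 6 * fact(5)
= 10 * 9 * 8 * 7 * 6 * 5 * fact(4)
= 10 * 9 * 8 * 7 * 6 * 5 * 4 * fact(3)
= 10 * 9 * 8 * 7 * 6 * 5 * 4 * 3 * fact(2)
= 10 * 9 * 8 * 7 * 6 * 5 * 4 * 3 * 2 * fact(1)
= 10 * 9 * 8 * 7 * 6 * 5 * 4 * 3 * 2 * 1
= 3628800


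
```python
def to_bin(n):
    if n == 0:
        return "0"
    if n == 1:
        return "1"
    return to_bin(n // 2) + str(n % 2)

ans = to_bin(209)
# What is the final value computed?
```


to_bin(209)
= to_bin(104) + "1"
= to_bin(52) + "0" + "1"
= to_bin(26) + "0" + "0" + "1"
= to_bin(13) + "0" + "0" + "0" + "1"
= to_bin(6) + "1" + "0" + "0" + "0" + "1"
= to_bin(3) + "0" + "1" + "0" + "0" + "0" + "1"
= to_bin(1) + "1" + "0" + "1" + "0" + "0" + "0" + "1"
= "1" + "1" + "0" + "1" + "0" + "0" + "0" + "1"
= "11010001"


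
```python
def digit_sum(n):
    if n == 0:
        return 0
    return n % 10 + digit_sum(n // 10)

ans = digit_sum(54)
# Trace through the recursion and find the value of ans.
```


digit_sum(54)
= 4 + digit_sum(5)
= 4 + 5 + digit_sum(0)
= 4 + 5 + 0
= 9


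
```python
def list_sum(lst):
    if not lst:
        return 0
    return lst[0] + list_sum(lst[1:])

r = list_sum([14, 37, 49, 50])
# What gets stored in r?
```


list_sum([14, 37, 49, 50])
= 14 + list_sum([37, 49, 50])
= 14 + 37 + list_sum([49, 50])
= 14 + 37 + 49 + list_sum([50])
= 14 + 37 + 49 + 50 + list_sum([])
= 14 + 37 + 49 + 50 + 0
= 150


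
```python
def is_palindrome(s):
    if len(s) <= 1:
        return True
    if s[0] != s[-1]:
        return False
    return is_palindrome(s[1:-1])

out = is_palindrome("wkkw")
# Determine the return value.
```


is_palindrome("wkkw")
"wkkw": s[0]='w' == s[-1]='w' -> is_palindrome("kk")
"kk": s[0]='k' == s[-1]='k' -> is_palindrome("")
"": len <= 1 -> True
= True


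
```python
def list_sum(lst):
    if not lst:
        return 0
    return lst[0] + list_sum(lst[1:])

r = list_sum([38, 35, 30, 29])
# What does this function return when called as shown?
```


list_sum([38, 35, 30, 29])
= 38 + list_sum([35, 30, 29])
= 38 + 35 + list_sum([30, 29])
= 38 + 35 + 30 + list_sum([29])
= 38 + 35 + 30 + 29 + list_sum([])
= 38 + 35 + 30 + 29 + 0
= 132


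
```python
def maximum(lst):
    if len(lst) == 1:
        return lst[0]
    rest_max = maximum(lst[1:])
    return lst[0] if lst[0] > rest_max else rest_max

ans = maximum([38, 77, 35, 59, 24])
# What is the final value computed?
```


maximum([38, 77, 35, 59, 24])
= compare 38 with maximum([77, 35, 59, 24])
= compare 77 with maximum([35, 59, 24])
= compare 35 with maximum([59, 24])
= compare 59 with maximum([24])
Base: maximum([24]) = 24
compare 59 with 24: max = 59
compare 35 with 59: max = 59
compare 77 with 59: max = 77
compare 38 with 77: max = 77
= 77


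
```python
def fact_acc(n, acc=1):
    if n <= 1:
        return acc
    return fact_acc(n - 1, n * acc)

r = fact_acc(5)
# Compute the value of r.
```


fact_acc(5, 1)
= fact_acc(4, 5 * 1) = fact_acc(4, 5)
= fact_acc(3, 4 * 5) = fact_acc(3, 20)
= fact_acc(2, 3 * 20) = fact_acc(2, 60)
= fact_acc(1, 2 * 60) = fact_acc(1, 120)
n <= 1, return acc = 120


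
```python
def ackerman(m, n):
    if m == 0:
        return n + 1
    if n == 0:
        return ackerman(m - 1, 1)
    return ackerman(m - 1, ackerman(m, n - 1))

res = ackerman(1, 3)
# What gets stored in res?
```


ackerman(1, 3)
= ackerman(0, ackerman(1, 2))
First compute ackerman(1, 2) = 4
= ackerman(0, 4)
= 5


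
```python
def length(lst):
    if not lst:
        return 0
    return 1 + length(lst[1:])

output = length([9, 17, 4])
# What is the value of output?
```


length([9, 17, 4])
= 1 + length([17, 4])
= 1 + 1 + length([4])
= 1 + 1 + 1 + length([])
= 1 + 1 + 1 + 0
= 3


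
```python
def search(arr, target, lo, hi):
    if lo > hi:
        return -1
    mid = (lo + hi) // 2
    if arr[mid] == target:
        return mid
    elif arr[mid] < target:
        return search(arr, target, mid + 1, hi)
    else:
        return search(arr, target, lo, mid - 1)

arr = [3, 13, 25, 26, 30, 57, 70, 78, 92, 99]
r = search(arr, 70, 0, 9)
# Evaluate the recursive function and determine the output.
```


search(arr, 70, 0, 9)
lo=0, hi=9, mid=4, arr[mid]=30
30 < 70, search right half
lo=5, hi=9, mid=7, arr[mid]=78
78 > 70, search left half
lo=5, hi=6, mid=5, arr[mid]=57
57 < 70, search right half
lo=6, hi=6, mid=6, arr[mid]=70
arr[6] == 70, found at index 6
= 6


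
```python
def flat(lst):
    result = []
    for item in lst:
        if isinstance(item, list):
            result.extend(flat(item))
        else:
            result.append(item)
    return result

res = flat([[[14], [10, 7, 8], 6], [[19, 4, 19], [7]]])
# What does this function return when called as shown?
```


flat([[[14], [10, 7, 8], 6], [[19, 4, 19], [7]]])
Processing each element:
  [[14], [10, 7, 8], 6] is a list -> flat recursively -> [14, 10, 7, 8, 6]
  [[19, 4, 19], [7]] is a list -> flat recursively -> [19, 4, 19, 7]
= [14, 10, 7, 8, 6, 19, 4, 19, 7]


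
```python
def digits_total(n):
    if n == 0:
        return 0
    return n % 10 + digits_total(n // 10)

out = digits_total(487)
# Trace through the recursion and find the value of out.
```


digits_total(487)
= 7 + digits_total(48)
= 7 + 8 + digits_total(4)
= 7 + 8 + 4 + digits_total(0)
= 7 + 8 + 4 + 0
= 19


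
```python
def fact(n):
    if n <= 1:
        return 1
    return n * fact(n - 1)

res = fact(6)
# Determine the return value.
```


fact(6)
= 6 * fact(5)
= 6 * 5 * fact(4)
= 6 * 5 * 4 * fact(3)
= 6 * 5 * 4 * 3 * fact(2)
= 6 * 5 * 4 * 3 * 2 * fact(1)
= 6 * 5 * 4 * 3 * 2 * 1
= 720


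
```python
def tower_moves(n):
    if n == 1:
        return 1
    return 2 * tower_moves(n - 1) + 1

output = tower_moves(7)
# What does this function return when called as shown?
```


tower_moves(7)
= 2 * tower_moves(6) + 1
= 2 * (2 * tower_moves(5) + 1) + 1
= 2 * (2 * (2 * tower_moves(4) + 1) + 1) + 1
= 2 * (2 * (2 * (2 * tower_moves(3) + 1) + 1) + 1) + 1
= 2 * (2 * (2 * (2 * (2 * tower_moves(2) + 1) + 1) + 1) + 1) + 1
= 2 * (2 * (2 * (2 * (2 * (2 * tower_moves(1) + 1) + 1) + 1) + 1) + 1) + 1
Now compute bottom-up:
tower_moves(1) = 1
tower_moves(2) = 2 * 1 + 1 = 3
tower_moves(3) = 2 * 3 + 1 = 7
tower_moves(4) = 2 * 7 + 1 = 15
tower_moves(5) = 2 * 15 + 1 = 31
tower_moves(6) = 2 * 31 + 1 = 63
tower_moves(7) = 2 * 63 + 1 = 127
= 127


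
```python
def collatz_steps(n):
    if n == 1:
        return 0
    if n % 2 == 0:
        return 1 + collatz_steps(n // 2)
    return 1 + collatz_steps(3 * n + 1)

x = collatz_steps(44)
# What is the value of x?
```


collatz_steps(44)
44 is even -> collatz_steps(22)
22 is even -> collatz_steps(11)
11 is odd -> 3*11+1 = 34 -> collatz_steps(34)
34 is even -> collatz_steps(17)
17 is odd -> 3*17+1 = 52 -> collatz_steps(52)
52 is even -> collatz_steps(26)
26 is even -> collatz_steps(13)
13 is odd -> 3*13+1 = 40 -> collatz_steps(40)
40 is even -> collatz_steps(20)
20 is even -> collatz_steps(10)
10 is even -> collatz_steps(5)
5 is odd -> 3*5+1 = 16 -> collatz_steps(16)
16 is even -> collatz_steps(8)
8 is even -> collatz_steps(4)
4 is even -> collatz_steps(2)
2 is even -> collatz_steps(1)
Reached 1 after 16 steps
= 16


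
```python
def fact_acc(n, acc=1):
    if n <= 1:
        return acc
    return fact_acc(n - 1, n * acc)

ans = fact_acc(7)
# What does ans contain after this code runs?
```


fact_acc(7, 1)
= fact_acc(6, 7 * 1) = fact_acc(6, 7)
= fact_acc(5, 6 * 7) = fact_acc(5, 42)
= fact_acc(4, 5 * 42) = fact_acc(4, 210)
= fact_acc(3, 4 * 210) = fact_acc(3, 840)
= fact_acc(2, 3 * 840) = fact_acc(2, 2520)
= fact_acc(1, 2 * 2520) = fact_acc(1, 5040)
n <= 1, return acc = 5040


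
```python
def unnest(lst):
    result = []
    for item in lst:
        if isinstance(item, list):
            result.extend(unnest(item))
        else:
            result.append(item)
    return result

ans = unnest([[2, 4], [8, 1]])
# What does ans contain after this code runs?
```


unnest([[2, 4], [8, 1]])
Processing each element:
  [2, 4] is a list -> unnest recursively -> [2, 4]
  [8, 1] is a list -> unnest recursively -> [8, 1]
= [2, 4, 8, 1]


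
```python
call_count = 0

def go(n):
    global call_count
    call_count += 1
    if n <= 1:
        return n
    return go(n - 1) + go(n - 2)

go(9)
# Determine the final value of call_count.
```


go(9) calls go(8) and go(7); each non-base call branches into two more.
Let C(k) = total number of calls made by go(k), including the call to go(k) itself.
Base cases: C(0) = 1, C(1) = 1
Recurrence: C(k) = 1 + C(k-1) + C(k-2)
  C(2) = 1 + C(1) + C(0) = 1 + 1 + 1 = 3
  C(3) = 1 + C(2) + C(1) = 1 + 3 + 1 = 5
  C(4) = 1 + C(3) + C(2) = 1 + 5 + 3 = 9
  C(5) = 1 + C(4) + C(3) = 1 + 9 + 5 = 15
  C(6) = 1 + C(5) + C(4) = 1 + 15 + 9 = 25
  C(7) = 1 + C(6) + C(5) = 1 + 25 + 15 = 41
  C(8) = 1 + C(7) + C(6) = 1 + 41 + 25 = 67
  C(9) = 1 + C(8) + C(7) = 1 + 67 + 41 = 109
Total calls = C(9) = 109


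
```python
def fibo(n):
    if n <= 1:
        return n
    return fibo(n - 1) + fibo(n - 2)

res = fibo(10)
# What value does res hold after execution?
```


fibo(10)
= fibo(9) + fibo(8)
= (fibo(8) + fibo(7)) + fibo(8)
Computing bottom-up: fibo(0)=0, fibo(1)=1, fibo(2)=1, fibo(3)=2, fibo(4)=3, fibo(5)=5, fibo(6)=8, fibo(7)=13, fibo(8)=21, fibo(9)=34, fibo(10)=55
= 55


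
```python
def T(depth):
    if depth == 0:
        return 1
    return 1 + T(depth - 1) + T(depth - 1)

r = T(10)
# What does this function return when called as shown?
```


T(10)
= 1 + T(9) + T(9)
= 1 + 2 * T(9)
T(k) = 2^(k+1) - 1
T(0) = 1
T(1) = 3
T(2) = 7
T(3) = 15
T(4) = 31
T(10) = 2^11 - 1 = 2047


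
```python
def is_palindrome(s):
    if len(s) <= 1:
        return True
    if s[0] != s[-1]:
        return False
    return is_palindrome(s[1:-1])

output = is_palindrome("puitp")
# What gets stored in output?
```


is_palindrome("puitp")
"puitp": s[0]='p' == s[-1]='p' -> is_palindrome("uit")
"uit": s[0]='u' != s[-1]='t' -> False
= False


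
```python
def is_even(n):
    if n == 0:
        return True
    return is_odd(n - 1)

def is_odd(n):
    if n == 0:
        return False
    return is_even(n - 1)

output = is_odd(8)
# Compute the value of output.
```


is_odd(8)
= is_even(7)
= is_odd(6)
= is_even(5)
= is_odd(4)
= is_even(3)
= is_odd(2)
= is_even(1)
= is_odd(0)
n == 0: return False
= False


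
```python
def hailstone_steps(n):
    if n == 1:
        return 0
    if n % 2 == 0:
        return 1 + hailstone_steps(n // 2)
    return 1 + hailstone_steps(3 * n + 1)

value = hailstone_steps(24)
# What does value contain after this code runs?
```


hailstone_steps(24)
24 is even -> hailstone_steps(12)
12 is even -> hailstone_steps(6)
6 is even -> hailstone_steps(3)
3 is odd -> 3*3+1 = 10 -> hailstone_steps(10)
10 is even -> hailstone_steps(5)
5 is odd -> 3*5+1 = 16 -> hailstone_steps(16)
16 is even -> hailstone_steps(8)
8 is even -> hailstone_steps(4)
4 is even -> hailstone_steps(2)
2 is even -> hailstone_steps(1)
Reached 1 after 10 steps
= 10


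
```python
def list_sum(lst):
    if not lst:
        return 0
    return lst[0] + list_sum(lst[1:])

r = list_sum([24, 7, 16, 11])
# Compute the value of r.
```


list_sum([24, 7, 16, 11])
= 24 + list_sum([7, 16, 11])
= 24 + 7 + list_sum([16, 11])
= 24 + 7 + 16 + list_sum([11])
= 24 + 7 + 16 + 11 + list_sum([])
= 24 + 7 + 16 + 11 + 0
= 58


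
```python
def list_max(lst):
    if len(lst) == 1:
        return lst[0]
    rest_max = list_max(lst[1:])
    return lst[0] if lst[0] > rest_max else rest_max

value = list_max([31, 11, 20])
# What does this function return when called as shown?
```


list_max([31, 11, 20])
= compare 31 with list_max([11, 20])
= compare 11 with list_max([20])
Base: list_max([20]) = 20
compare 11 with 20: max = 20
compare 31 with 20: max = 31
= 31


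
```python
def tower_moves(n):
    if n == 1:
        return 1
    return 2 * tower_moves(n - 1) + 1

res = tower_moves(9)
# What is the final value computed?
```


tower_moves(9)
= 2 * tower_moves(8) + 1
= 2 * (2 * tower_moves(7) + 1) + 1
= 2 * (2 * (2 * tower_moves(6) + 1) + 1) + 1
= 2 * (2 * (2 * (2 * tower_moves(5) + 1) + 1) + 1) + 1
= 2 * (2 * (2 * (2 * (2 * tower_moves(4) + 1) + 1) + 1) + 1) + 1
= 2 * (2 * (2 * (2 * (2 * (2 * tower_moves(3) + 1) + 1) + 1) + 1) + 1) + 1
= 2 * (2 * (2 * (2 * (2 * (2 * (2 * tower_moves(2) + 1) + 1) + 1) + 1) + 1) + 1) + 1
= 2 * (2 * (2 * (2 * (2 * (2 * (2 * (2 * tower_moves(1) + 1) + 1) + 1) + 1) + 1) + 1) + 1) + 1
Now compute bottom-up:
tower_moves(1) = 1
tower_moves(2) = 2 * 1 + 1 = 3
tower_moves(3) = 2 * 3 + 1 = 7
tower_moves(4) = 2 * 7 + 1 = 15
tower_moves(5) = 2 * 15 + 1 = 31
tower_moves(6) = 2 * 31 + 1 = 63
tower_moves(7) = 2 * 63 + 1 = 127
tower_moves(8) = 2 * 127 + 1 = 255
tower_moves(9) = 2 * 255 + 1 = 511
= 511


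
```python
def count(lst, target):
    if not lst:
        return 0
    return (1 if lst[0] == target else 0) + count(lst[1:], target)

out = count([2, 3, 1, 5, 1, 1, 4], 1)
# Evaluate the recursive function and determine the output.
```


count([2, 3, 1, 5, 1, 1, 4], 1)
lst[0]=2 != 1: 0 + count([3, 1, 5, 1, 1, 4], 1)
lst[0]=3 != 1: 0 + count([1, 5, 1, 1, 4], 1)
lst[0]=1 == 1: 1 + count([5, 1, 1, 4], 1)
lst[0]=5 != 1: 0 + count([1, 1, 4], 1)
lst[0]=1 == 1: 1 + count([1, 4], 1)
lst[0]=1 == 1: 1 + count([4], 1)
lst[0]=4 != 1: 0 + count([], 1)
= 3


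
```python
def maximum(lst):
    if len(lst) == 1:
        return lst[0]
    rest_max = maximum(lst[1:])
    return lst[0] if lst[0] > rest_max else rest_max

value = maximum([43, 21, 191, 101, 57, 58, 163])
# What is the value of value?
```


maximum([43, 21, 191, 101, 57, 58, 163])
= compare 43 with maximum([21, 191, 101, 57, 58, 163])
= compare 21 with maximum([191, 101, 57, 58, 163])
= compare 191 with maximum([101, 57, 58, 163])
= compare 101 with maximum([57, 58, 163])
= compare 57 with maximum([58, 163])
= compare 58 with maximum([163])
Base: maximum([163]) = 163
compare 58 with 163: max = 163
compare 57 with 163: max = 163
compare 101 with 163: max = 163
compare 191 with 163: max = 191
compare 21 with 191: max = 191
compare 43 with 191: max = 191
= 191


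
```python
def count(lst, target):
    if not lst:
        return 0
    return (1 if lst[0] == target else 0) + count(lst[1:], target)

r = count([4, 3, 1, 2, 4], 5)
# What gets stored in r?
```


count([4, 3, 1, 2, 4], 5)
lst[0]=4 != 5: 0 + count([3, 1, 2, 4], 5)
lst[0]=3 != 5: 0 + count([1, 2, 4], 5)
lst[0]=1 != 5: 0 + count([2, 4], 5)
lst[0]=2 != 5: 0 + count([4], 5)
lst[0]=4 != 5: 0 + count([], 5)
= 0


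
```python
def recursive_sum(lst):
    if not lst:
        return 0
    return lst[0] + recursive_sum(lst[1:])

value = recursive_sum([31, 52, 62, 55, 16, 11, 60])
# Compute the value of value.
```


recursive_sum([31, 52, 62, 55, 16, 11, 60])
= 31 + recursive_sum([52, 62, 55, 16, 11, 60])
= 31 + 52 + recursive_sum([62, 55, 16, 11, 60])
= 31 + 52 + 62 + recursive_sum([55, 16, 11, 60])
= 31 + 52 + 62 + 55 + recursive_sum([16, 11, 60])
= 31 + 52 + 62 + 55 + 16 + recursive_sum([11, 60])
= 31 + 52 + 62 + 55 + 16 + 11 + recursive_sum([60])
= 31 + 52 + 62 + 55 + 16 + 11 + 60 + recursive_sum([])
= 31 + 52 + 62 + 55 + 16 + 11 + 60 + 0
= 287


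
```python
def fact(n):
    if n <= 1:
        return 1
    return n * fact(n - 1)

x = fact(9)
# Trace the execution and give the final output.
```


fact(9)
= 9 * fact(8)
= 9 * 8 * fact(7)
= 9 * 8 * 7 * fact(6)
= 9 * 8 * 7 * 6 * fact(5)
= 9 * 8 * 7 * 6 * 5 * fact(4)
= 9 * 8 * 7 * 6 * 5 * 4 * fact(3)
= 9 * 8 * 7 * 6 * 5 * 4 * 3 * fact(2)
= 9 * 8 * 7 * 6 * 5 * 4 * 3 * 2 * fact(1)
= 9 * 8 * 7 * 6 * 5 * 4 * 3 * 2 * 1
= 362880


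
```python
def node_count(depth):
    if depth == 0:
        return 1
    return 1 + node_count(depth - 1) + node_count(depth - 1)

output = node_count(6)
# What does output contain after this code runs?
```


node_count(6)
= 1 + node_count(5) + node_count(5)
= 1 + 2 * node_count(5)
node_count(k) = 2^(k+1) - 1
node_count(0) = 1
node_count(1) = 3
node_count(2) = 7
node_count(3) = 15
node_count(4) = 31
node_count(6) = 2^7 - 1 = 127


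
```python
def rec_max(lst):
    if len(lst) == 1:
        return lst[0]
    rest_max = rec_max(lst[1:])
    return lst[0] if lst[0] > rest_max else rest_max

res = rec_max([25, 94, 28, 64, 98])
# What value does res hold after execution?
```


rec_max([25, 94, 28, 64, 98])
= compare 25 with rec_max([94, 28, 64, 98])
= compare 94 with rec_max([28, 64, 98])
= compare 28 with rec_max([64, 98])
= compare 64 with rec_max([98])
Base: rec_max([98]) = 98
compare 64 with 98: max = 98
compare 28 with 98: max = 98
compare 94 with 98: max = 98
compare 25 with 98: max = 98
= 98


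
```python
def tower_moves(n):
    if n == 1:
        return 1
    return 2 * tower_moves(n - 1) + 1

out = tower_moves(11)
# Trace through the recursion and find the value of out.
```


tower_moves(11)
= 2 * tower_moves(10) + 1
= 2 * (2 * tower_moves(9) + 1) + 1
= 2 * (2 * (2 * tower_moves(8) + 1) + 1) + 1
= 2 * (2 * (2 * (2 * tower_moves(7) + 1) + 1) + 1) + 1
= 2 * (2 * (2 * (2 * (2 * tower_moves(6) + 1) + 1) + 1) + 1) + 1
= 2 * (2 * (2 * (2 * (2 * (2 * tower_moves(5) + 1) + 1) + 1) + 1) + 1) + 1
= 2 * (2 * (2 * (2 * (2 * (2 * (2 * tower_moves(4) + 1) + 1) + 1) + 1) + 1) + 1) + 1
= 2 * (2 * (2 * (2 * (2 * (2 * (2 * (2 * tower_moves(3) + 1) + 1) + 1) + 1) + 1) + 1) + 1) + 1
= 2 * (2 * (2 * (2 * (2 * (2 * (2 * (2 * (2 * tower_moves(2) + 1) + 1) + 1) + 1) + 1) + 1) + 1) + 1) + 1
= 2 * (2 * (2 * (2 * (2 * (2 * (2 * (2 * (2 * (2 * tower_moves(1) + 1) + 1) + 1) + 1) + 1) + 1) + 1) + 1) + 1) + 1
Now compute bottom-up:
tower_moves(1) = 1
tower_moves(2) = 2 * 1 + 1 = 3
tower_moves(3) = 2 * 3 + 1 = 7
tower_moves(4) = 2 * 7 + 1 = 15
tower_moves(5) = 2 * 15 + 1 = 31
tower_moves(6) = 2 * 31 + 1 = 63
tower_moves(7) = 2 * 63 + 1 = 127
tower_moves(8) = 2 * 127 + 1 = 255
tower_moves(9) = 2 * 255 + 1 = 511
tower_moves(10) = 2 * 511 + 1 = 1023
tower_moves(11) = 2 * 1023 + 1 = 2047
= 2047


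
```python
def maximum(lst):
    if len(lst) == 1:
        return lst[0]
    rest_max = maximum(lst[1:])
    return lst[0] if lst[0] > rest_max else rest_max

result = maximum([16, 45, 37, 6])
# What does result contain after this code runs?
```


maximum([16, 45, 37, 6])
= compare 16 with maximum([45, 37, 6])
= compare 45 with maximum([37, 6])
= compare 37 with maximum([6])
Base: maximum([6]) = 6
compare 37 with 6: max = 37
compare 45 with 37: max = 45
compare 16 with 45: max = 45
= 45


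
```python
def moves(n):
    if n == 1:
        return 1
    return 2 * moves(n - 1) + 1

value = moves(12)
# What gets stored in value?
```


moves(12)
= 2 * moves(11) + 1
= 2 * (2 * moves(10) + 1) + 1
= 2 * (2 * (2 * moves(9) + 1) + 1) + 1
= 2 * (2 * (2 * (2 * moves(8) + 1) + 1) + 1) + 1
= 2 * (2 * (2 * (2 * (2 * moves(7) + 1) + 1) + 1) + 1) + 1
= 2 * (2 * (2 * (2 * (2 * (2 * moves(6) + 1) + 1) + 1) + 1) + 1) + 1
= 2 * (2 * (2 * (2 * (2 * (2 * (2 * moves(5) + 1) + 1) + 1) + 1) + 1) + 1) + 1
= 2 * (2 * (2 * (2 * (2 * (2 * (2 * (2 * moves(4) + 1) + 1) + 1) + 1) + 1) + 1) + 1) + 1
= 2 * (2 * (2 * (2 * (2 * (2 * (2 * (2 * (2 * moves(3) + 1) + 1) + 1) + 1) + 1) + 1) + 1) + 1) + 1
= 2 * (2 * (2 * (2 * (2 * (2 * (2 * (2 * (2 * (2 * moves(2) + 1) + 1) + 1) + 1) + 1) + 1) + 1) + 1) + 1) + 1
= 2 * (2 * (2 * (2 * (2 * (2 * (2 * (2 * (2 * (2 * (2 * moves(1) + 1) + 1) + 1) + 1) + 1) + 1) + 1) + 1) + 1) + 1) + 1
Now compute bottom-up:
moves(1) = 1
moves(2) = 2 * 1 + 1 = 3
moves(3) = 2 * 3 + 1 = 7
moves(4) = 2 * 7 + 1 = 15
moves(5) = 2 * 15 + 1 = 31
moves(6) = 2 * 31 + 1 = 63
moves(7) = 2 * 63 + 1 = 127
moves(8) = 2 * 127 + 1 = 255
moves(9) = 2 * 255 + 1 = 511
moves(10) = 2 * 511 + 1 = 1023
moves(11) = 2 * 1023 + 1 = 2047
moves(12) = 2 * 2047 + 1 = 4095
= 4095


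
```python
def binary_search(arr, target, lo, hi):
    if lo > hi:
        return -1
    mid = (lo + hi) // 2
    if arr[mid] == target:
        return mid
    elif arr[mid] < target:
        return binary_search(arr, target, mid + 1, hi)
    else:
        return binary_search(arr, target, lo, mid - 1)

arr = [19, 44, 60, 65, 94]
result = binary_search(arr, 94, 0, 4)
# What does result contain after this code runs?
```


binary_search(arr, 94, 0, 4)
lo=0, hi=4, mid=2, arr[mid]=60
60 < 94, search right half
lo=3, hi=4, mid=3, arr[mid]=65
65 < 94, search right half
lo=4, hi=4, mid=4, arr[mid]=94
arr[4] == 94, found at index 4
= 4


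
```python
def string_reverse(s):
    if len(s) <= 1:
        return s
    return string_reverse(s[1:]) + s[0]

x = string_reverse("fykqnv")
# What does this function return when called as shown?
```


string_reverse("fykqnv")
= string_reverse("ykqnv") + "f"
= string_reverse("kqnv") + "y" + "f"
= string_reverse("qnv") + "k" + "y" + "f"
= string_reverse("nv") + "q" + "k" + "y" + "f"
= string_reverse("v") + "n" + "q" + "k" + "y" + "f"
= "v" + "n" + "q" + "k" + "y" + "f"
= "vnqkyf"


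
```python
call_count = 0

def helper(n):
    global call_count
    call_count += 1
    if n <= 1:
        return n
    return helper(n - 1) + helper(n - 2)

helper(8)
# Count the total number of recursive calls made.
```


helper(8) calls helper(7) and helper(6); each non-base call branches into two more.
Let C(k) = total number of calls made by helper(k), including the call to helper(k) itself.
Base cases: C(0) = 1, C(1) = 1
Recurrence: C(k) = 1 + C(k-1) + C(k-2)
  C(2) = 1 + C(1) + C(0) = 1 + 1 + 1 = 3
  C(3) = 1 + C(2) + C(1) = 1 + 3 + 1 = 5
  C(4) = 1 + C(3) + C(2) = 1 + 5 + 3 = 9
  C(5) = 1 + C(4) + C(3) = 1 + 9 + 5 = 15
  C(6) = 1 + C(5) + C(4) = 1 + 15 + 9 = 25
  C(7) = 1 + C(6) + C(5) = 1 + 25 + 15 = 41
  C(8) = 1 + C(7) + C(6) = 1 + 41 + 25 = 67
Total calls = C(8) = 67


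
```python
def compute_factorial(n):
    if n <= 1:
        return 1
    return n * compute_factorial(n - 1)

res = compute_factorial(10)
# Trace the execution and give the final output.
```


compute_factorial(10)
= 10 * compute_factorial(9)
= 10 * 9 * compute_factorial(8)
= 10 * 9 * 8 * compute_factorial(7)
= 10 * 9 * 8 * 7 * compute_factorial(6)
= 10 * 9 * 8 * 7 * 6 * compute_factorial(5)
= 10 * 9 * 8 * 7 * 6 * 5 * compute_factorial(4)
= 10 * 9 * 8 * 7 * 6 * 5 * 4 * compute_factorial(3)
= 10 * 9 * 8 * 7 * 6 * 5 * 4 * 3 * compute_factorial(2)
= 10 * 9 * 8 * 7 * 6 * 5 * 4 * 3 * 2 * compute_factorial(1)
= 10 * 9 * 8 * 7 * 6 * 5 * 4 * 3 * 2 * 1
= 3628800


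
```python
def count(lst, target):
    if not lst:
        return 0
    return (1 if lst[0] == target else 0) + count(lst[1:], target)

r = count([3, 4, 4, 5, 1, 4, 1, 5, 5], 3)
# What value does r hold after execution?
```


count([3, 4, 4, 5, 1, 4, 1, 5, 5], 3)
lst[0]=3 == 3: 1 + count([4, 4, 5, 1, 4, 1, 5, 5], 3)
lst[0]=4 != 3: 0 + count([4, 5, 1, 4, 1, 5, 5], 3)
lst[0]=4 != 3: 0 + count([5, 1, 4, 1, 5, 5], 3)
lst[0]=5 != 3: 0 + count([1, 4, 1, 5, 5], 3)
lst[0]=1 != 3: 0 + count([4, 1, 5, 5], 3)
lst[0]=4 != 3: 0 + count([1, 5, 5], 3)
lst[0]=1 != 3: 0 + count([5, 5], 3)
lst[0]=5 != 3: 0 + count([5], 3)
lst[0]=5 != 3: 0 + count([], 3)
= 1


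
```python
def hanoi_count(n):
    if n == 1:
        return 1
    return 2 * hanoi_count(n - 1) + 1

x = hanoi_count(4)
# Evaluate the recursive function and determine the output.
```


hanoi_count(4)
= 2 * hanoi_count(3) + 1
= 2 * (2 * hanoi_count(2) + 1) + 1
= 2 * (2 * (2 * hanoi_count(1) + 1) + 1) + 1
Now compute bottom-up:
hanoi_count(1) = 1
hanoi_count(2) = 2 * 1 + 1 = 3
hanoi_count(3) = 2 * 3 + 1 = 7
hanoi_count(4) = 2 * 7 + 1 = 15
= 15


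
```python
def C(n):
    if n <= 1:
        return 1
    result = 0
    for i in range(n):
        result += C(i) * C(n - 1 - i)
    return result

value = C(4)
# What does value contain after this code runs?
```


C(4)
= sum of C(i) * C(4-1-i) for i in 0..3
First compute sub-values bottom-up:
  C(0) = 1, C(1) = 1
  C(2) = 1*1 + 1*1 = 2
  C(3) = 1*2 + 1*1 + 2*1 = 5
Now C(4):
  C(0)*C(3) = 1*5 = 5
  C(1)*C(2) = 1*2 = 2
  C(2)*C(1) = 2*1 = 2
  C(3)*C(0) = 5*1 = 5
= 5 + 2 + 2 + 5
= 14


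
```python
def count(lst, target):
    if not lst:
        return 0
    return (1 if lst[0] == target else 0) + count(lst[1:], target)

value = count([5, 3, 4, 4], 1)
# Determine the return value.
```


count([5, 3, 4, 4], 1)
lst[0]=5 != 1: 0 + count([3, 4, 4], 1)
lst[0]=3 != 1: 0 + count([4, 4], 1)
lst[0]=4 != 1: 0 + count([4], 1)
lst[0]=4 != 1: 0 + count([], 1)
= 0


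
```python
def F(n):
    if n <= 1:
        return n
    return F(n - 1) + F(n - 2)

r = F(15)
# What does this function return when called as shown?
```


F(15)
= F(14) + F(13)
= (F(13) + F(12)) + F(13)
Computing bottom-up: F(0)=0, F(1)=1, F(2)=1, F(3)=2, F(4)=3, F(5)=5, F(6)=8, F(7)=13, F(8)=21, F(9)=34, F(10)=55, F(11)=89, F(12)=144, F(13)=233, F(14)=377, F(15)=610
= 610
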